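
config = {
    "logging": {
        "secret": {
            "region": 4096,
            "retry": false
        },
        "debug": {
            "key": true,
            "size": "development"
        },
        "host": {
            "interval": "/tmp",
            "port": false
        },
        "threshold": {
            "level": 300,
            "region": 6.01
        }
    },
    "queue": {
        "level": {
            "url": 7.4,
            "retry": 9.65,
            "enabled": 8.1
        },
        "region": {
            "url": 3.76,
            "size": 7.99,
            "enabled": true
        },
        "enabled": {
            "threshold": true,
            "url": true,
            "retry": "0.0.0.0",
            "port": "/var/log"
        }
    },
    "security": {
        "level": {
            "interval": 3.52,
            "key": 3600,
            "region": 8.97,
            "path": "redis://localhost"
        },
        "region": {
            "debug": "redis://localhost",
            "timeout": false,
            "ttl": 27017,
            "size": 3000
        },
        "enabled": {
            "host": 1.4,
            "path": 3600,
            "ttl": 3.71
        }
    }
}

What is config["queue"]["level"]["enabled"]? 8.1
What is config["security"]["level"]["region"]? 8.97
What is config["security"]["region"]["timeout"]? False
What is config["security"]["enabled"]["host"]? 1.4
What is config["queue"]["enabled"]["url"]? True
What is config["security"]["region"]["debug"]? "redis://localhost"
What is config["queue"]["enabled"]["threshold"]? True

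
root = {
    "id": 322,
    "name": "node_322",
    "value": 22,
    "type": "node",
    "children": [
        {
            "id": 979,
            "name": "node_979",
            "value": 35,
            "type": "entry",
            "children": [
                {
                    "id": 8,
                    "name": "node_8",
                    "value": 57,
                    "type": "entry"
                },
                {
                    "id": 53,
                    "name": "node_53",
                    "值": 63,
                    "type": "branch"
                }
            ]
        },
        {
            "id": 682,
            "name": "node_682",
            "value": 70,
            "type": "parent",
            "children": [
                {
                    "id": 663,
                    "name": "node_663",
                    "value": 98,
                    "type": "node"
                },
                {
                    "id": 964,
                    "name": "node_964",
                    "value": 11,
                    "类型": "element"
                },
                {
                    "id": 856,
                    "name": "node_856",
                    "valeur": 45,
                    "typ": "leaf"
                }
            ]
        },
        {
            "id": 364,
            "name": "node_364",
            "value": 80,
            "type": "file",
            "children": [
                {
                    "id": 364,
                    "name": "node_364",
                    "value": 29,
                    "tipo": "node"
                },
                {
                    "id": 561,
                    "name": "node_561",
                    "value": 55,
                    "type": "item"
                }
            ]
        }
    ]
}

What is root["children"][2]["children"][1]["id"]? 561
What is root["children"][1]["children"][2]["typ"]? "leaf"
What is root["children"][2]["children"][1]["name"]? "node_561"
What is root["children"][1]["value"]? 70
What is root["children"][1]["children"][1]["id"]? 964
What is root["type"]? "node"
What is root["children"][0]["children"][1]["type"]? "branch"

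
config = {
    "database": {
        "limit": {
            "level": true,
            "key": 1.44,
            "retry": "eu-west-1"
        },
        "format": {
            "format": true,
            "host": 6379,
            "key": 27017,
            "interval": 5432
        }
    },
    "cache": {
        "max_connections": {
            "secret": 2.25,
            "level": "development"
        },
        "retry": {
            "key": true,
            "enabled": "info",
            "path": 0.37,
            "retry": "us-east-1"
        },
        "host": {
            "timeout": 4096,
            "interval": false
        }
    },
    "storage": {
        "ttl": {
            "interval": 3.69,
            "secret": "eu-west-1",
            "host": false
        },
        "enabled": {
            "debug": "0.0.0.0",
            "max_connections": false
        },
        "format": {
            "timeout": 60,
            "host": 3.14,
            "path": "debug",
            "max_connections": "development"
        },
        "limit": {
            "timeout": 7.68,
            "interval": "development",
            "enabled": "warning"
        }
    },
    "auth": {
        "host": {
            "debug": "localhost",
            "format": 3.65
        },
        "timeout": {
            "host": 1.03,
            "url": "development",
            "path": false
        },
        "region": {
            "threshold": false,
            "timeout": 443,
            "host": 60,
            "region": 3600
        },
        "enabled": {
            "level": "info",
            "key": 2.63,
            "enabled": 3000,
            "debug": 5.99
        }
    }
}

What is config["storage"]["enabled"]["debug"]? "0.0.0.0"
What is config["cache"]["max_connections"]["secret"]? 2.25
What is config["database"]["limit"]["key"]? 1.44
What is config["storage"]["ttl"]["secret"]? "eu-west-1"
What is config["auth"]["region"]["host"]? 60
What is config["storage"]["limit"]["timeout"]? 7.68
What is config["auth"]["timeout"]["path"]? False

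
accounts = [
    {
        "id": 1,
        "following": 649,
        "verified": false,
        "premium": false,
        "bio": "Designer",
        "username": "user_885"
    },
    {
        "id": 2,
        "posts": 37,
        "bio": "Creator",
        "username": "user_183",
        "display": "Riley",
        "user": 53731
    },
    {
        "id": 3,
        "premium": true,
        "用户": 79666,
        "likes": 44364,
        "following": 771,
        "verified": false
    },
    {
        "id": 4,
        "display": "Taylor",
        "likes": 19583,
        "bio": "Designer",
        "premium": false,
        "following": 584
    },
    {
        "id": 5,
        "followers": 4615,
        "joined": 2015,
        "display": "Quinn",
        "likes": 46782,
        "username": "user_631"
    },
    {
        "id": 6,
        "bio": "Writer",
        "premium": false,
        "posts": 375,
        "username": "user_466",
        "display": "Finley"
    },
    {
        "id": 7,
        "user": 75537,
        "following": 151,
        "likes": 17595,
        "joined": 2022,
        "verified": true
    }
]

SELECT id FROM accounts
[1, 2, 3, 4, 5, 6, 7]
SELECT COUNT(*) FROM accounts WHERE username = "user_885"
1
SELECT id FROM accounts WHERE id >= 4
[4, 5, 6, 7]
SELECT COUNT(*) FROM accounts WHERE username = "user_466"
1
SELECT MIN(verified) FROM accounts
False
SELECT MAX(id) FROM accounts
7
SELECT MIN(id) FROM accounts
1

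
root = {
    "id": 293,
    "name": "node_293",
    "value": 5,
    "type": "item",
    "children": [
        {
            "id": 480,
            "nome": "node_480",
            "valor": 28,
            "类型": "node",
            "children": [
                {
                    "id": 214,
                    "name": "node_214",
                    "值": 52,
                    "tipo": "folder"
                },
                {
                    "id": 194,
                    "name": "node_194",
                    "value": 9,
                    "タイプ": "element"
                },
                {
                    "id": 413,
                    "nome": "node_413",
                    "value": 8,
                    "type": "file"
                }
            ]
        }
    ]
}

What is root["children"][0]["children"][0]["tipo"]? "folder"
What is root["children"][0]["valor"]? 28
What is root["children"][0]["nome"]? "node_480"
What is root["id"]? 293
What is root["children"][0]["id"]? 480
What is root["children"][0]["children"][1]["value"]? 9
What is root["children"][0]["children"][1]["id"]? 194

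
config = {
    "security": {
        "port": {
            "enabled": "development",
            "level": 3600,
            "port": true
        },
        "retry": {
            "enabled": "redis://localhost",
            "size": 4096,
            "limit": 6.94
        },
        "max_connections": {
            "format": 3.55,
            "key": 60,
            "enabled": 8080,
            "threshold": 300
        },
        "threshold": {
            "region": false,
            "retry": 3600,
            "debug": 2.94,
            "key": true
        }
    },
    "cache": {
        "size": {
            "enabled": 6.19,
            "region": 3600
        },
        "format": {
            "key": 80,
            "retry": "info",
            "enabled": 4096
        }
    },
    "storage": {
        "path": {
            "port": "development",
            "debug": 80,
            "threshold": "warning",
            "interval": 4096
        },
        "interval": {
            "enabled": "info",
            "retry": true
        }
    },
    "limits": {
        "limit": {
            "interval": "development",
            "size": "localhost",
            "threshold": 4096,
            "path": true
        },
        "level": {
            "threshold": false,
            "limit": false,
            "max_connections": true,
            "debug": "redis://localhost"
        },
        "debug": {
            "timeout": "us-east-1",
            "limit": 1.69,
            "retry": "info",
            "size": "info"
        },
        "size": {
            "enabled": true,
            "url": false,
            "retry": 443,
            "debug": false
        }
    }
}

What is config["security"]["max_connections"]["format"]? 3.55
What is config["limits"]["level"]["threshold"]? False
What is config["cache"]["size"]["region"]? 3600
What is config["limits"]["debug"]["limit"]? 1.69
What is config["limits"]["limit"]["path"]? True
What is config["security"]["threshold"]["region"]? False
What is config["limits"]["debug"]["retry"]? "info"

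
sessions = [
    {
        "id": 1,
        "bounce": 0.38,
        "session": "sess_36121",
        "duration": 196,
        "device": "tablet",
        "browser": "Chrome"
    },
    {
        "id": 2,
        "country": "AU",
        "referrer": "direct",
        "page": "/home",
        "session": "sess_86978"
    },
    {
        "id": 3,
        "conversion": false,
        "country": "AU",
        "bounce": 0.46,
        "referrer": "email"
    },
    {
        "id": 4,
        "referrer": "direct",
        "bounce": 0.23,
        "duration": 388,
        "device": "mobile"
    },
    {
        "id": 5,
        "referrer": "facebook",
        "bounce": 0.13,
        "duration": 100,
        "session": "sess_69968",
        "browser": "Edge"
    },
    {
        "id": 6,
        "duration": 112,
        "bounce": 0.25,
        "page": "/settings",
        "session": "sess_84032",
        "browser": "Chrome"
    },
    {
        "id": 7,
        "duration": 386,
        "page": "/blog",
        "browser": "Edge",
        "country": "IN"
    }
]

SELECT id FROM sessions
[1, 2, 3, 4, 5, 6, 7]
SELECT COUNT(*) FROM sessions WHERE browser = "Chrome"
2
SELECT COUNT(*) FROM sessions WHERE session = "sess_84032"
1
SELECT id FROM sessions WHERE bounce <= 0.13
[5]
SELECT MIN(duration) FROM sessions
100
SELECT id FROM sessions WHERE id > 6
[7]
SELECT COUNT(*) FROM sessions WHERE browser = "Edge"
2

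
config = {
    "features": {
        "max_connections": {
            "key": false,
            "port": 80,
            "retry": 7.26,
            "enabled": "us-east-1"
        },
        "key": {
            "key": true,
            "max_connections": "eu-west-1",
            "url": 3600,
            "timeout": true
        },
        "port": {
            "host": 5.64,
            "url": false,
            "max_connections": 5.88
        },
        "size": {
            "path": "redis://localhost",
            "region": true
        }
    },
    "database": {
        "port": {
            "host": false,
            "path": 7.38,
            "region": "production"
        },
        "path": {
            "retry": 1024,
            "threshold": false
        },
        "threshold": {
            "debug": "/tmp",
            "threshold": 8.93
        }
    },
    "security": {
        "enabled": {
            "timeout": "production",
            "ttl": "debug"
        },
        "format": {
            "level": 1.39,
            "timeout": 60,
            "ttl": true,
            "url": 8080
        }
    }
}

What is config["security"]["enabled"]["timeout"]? "production"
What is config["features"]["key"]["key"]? True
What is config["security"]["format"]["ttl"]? True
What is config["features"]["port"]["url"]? False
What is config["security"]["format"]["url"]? 8080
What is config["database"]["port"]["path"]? 7.38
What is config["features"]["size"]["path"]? "redis://localhost"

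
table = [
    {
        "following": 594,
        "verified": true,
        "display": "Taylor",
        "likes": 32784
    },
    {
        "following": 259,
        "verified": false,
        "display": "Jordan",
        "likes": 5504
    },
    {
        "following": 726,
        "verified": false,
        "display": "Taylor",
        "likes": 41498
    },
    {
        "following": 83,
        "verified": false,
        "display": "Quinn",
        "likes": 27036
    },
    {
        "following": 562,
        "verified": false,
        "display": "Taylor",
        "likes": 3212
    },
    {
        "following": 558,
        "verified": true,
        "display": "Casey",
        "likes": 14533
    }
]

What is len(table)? 6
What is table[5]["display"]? "Casey"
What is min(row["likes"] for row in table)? 3212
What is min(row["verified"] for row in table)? False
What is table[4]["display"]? "Taylor"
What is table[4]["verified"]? False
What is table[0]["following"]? 594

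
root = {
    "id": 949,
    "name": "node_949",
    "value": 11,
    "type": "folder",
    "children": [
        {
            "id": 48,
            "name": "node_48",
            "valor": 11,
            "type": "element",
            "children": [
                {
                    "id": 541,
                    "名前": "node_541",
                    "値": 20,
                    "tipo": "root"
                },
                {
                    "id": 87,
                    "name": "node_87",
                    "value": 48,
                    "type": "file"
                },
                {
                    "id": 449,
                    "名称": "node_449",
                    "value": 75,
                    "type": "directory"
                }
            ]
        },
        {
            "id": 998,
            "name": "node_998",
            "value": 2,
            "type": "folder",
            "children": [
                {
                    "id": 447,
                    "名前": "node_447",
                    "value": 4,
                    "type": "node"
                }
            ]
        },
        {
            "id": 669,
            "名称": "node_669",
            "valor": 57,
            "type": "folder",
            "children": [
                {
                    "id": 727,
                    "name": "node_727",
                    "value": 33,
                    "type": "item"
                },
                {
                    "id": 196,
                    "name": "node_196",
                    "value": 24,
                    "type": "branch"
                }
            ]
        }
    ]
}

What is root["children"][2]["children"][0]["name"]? "node_727"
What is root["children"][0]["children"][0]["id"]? 541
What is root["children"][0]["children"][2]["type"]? "directory"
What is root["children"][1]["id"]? 998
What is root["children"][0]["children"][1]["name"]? "node_87"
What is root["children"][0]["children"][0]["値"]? 20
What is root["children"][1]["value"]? 2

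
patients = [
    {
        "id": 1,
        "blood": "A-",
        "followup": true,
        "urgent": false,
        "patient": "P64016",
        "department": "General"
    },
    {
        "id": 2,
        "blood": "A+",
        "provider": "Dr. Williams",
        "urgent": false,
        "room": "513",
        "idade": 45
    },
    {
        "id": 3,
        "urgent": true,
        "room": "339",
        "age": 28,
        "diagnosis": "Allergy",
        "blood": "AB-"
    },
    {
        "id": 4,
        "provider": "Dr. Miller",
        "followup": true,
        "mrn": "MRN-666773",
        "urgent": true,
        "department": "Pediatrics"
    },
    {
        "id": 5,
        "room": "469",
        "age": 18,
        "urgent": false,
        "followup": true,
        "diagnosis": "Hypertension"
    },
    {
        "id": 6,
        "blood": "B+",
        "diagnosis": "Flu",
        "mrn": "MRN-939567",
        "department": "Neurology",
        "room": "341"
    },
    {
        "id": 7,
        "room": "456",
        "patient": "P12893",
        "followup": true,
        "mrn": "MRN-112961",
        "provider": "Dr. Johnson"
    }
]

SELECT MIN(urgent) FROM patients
False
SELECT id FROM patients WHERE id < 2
[1]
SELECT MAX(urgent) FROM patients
True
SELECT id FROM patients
[1, 2, 3, 4, 5, 6, 7]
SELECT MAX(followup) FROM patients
True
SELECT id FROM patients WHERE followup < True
[]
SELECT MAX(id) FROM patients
7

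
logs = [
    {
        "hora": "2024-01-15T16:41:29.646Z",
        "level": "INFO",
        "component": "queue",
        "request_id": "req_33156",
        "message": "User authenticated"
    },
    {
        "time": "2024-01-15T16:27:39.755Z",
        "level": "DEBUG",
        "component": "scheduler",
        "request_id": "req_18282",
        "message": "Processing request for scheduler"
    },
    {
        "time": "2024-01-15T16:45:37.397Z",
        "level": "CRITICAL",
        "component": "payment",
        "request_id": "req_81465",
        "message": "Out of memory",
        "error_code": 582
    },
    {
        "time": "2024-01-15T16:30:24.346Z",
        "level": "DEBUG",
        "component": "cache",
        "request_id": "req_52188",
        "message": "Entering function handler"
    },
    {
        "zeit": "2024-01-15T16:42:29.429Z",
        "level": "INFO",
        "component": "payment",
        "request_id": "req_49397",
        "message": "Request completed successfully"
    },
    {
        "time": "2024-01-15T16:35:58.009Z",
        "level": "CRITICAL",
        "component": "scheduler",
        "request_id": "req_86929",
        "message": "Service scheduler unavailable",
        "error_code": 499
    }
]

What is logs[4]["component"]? "payment"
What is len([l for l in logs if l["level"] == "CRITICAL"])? 2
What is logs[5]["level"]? "CRITICAL"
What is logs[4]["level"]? "INFO"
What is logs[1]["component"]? "scheduler"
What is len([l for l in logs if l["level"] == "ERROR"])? 0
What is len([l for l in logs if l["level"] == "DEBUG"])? 2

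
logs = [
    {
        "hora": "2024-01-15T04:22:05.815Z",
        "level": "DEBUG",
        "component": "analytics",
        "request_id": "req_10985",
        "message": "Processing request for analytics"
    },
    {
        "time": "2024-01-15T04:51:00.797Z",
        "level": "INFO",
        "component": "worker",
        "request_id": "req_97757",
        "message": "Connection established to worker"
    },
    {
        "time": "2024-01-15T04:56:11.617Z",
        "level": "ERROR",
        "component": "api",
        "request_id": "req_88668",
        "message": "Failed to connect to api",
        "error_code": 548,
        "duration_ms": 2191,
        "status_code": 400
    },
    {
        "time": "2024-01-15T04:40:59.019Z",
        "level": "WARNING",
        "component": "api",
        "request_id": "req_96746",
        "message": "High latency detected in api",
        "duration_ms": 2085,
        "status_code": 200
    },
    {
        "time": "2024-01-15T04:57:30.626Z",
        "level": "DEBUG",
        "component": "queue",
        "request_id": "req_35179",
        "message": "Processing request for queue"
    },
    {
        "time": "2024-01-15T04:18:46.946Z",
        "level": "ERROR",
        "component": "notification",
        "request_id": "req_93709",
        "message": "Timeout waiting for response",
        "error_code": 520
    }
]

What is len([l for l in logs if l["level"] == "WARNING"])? 1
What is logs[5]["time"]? "2024-01-15T04:18:46.946Z"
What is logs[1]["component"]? "worker"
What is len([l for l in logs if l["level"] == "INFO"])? 1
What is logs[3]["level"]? "WARNING"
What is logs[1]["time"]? "2024-01-15T04:51:00.797Z"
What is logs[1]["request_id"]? "req_97757"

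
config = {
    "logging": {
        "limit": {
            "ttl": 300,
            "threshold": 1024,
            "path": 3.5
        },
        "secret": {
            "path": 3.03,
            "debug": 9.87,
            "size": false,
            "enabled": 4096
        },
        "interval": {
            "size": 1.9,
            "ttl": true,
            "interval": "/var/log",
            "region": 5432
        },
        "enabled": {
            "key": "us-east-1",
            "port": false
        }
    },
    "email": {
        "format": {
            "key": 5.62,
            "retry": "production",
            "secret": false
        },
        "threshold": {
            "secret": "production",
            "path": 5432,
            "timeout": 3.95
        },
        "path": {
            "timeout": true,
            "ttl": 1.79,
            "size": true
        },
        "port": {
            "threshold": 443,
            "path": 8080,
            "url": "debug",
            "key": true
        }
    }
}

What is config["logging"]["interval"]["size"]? 1.9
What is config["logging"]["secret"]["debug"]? 9.87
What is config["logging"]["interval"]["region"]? 5432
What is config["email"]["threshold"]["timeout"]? 3.95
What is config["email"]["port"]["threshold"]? 443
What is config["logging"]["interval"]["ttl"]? True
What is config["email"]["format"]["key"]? 5.62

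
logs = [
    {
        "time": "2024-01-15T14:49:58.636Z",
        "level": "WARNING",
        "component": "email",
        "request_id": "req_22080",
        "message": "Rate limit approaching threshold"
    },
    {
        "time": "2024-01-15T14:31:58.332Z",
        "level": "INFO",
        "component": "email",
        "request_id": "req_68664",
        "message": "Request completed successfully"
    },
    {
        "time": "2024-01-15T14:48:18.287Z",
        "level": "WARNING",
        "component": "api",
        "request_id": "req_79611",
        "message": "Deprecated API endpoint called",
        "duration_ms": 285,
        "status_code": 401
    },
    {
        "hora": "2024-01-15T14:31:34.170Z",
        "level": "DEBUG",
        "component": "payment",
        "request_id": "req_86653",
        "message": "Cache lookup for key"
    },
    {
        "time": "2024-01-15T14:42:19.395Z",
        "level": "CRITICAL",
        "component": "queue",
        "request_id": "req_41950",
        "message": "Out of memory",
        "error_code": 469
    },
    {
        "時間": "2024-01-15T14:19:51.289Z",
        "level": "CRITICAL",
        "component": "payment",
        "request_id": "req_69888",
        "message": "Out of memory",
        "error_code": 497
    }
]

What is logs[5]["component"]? "payment"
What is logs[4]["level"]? "CRITICAL"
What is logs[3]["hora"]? "2024-01-15T14:31:34.170Z"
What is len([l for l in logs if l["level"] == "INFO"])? 1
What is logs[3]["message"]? "Cache lookup for key"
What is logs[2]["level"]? "WARNING"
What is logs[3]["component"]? "payment"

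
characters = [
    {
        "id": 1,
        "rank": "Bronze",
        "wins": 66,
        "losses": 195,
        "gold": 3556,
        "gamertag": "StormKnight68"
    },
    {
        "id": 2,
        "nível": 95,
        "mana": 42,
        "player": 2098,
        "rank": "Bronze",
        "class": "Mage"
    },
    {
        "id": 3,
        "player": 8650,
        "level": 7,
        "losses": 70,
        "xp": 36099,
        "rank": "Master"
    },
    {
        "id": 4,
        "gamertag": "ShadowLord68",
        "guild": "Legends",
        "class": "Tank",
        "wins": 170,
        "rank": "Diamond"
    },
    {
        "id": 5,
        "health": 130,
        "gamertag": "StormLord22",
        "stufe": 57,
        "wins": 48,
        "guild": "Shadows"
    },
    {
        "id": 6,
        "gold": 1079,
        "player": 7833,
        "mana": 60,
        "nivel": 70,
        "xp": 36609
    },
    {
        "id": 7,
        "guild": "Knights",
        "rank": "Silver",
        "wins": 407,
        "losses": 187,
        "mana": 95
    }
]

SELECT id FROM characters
[1, 2, 3, 4, 5, 6, 7]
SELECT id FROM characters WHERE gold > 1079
[1]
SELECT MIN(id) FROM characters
1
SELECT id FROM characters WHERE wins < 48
[]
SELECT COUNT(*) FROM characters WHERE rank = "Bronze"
2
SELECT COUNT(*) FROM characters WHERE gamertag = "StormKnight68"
1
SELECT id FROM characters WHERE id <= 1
[1]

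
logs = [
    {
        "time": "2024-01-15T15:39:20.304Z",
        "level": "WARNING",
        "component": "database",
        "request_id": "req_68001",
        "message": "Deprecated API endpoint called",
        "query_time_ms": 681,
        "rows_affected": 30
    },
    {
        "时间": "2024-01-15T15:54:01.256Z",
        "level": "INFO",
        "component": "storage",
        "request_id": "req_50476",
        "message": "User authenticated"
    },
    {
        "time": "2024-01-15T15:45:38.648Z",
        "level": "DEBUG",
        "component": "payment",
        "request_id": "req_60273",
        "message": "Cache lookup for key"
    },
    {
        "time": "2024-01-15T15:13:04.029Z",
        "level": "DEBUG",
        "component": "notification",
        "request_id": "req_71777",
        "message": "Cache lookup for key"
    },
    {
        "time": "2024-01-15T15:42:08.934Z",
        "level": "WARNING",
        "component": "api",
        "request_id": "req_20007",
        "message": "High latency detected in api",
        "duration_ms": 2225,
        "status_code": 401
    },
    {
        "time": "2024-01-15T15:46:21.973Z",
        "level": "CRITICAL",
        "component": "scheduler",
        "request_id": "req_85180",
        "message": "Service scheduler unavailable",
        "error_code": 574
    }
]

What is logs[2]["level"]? "DEBUG"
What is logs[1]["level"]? "INFO"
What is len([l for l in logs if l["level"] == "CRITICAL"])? 1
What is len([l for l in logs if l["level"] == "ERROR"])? 0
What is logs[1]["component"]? "storage"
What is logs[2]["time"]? "2024-01-15T15:45:38.648Z"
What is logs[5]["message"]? "Service scheduler unavailable"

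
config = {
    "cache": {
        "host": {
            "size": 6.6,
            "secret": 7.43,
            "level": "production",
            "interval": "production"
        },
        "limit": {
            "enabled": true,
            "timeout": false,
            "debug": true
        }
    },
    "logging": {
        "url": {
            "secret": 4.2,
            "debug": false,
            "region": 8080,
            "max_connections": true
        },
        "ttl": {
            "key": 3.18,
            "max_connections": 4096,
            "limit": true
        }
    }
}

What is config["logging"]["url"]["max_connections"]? True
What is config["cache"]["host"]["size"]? 6.6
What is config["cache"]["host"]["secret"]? 7.43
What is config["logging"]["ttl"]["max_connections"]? 4096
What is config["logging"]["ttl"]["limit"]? True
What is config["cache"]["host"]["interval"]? "production"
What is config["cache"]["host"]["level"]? "production"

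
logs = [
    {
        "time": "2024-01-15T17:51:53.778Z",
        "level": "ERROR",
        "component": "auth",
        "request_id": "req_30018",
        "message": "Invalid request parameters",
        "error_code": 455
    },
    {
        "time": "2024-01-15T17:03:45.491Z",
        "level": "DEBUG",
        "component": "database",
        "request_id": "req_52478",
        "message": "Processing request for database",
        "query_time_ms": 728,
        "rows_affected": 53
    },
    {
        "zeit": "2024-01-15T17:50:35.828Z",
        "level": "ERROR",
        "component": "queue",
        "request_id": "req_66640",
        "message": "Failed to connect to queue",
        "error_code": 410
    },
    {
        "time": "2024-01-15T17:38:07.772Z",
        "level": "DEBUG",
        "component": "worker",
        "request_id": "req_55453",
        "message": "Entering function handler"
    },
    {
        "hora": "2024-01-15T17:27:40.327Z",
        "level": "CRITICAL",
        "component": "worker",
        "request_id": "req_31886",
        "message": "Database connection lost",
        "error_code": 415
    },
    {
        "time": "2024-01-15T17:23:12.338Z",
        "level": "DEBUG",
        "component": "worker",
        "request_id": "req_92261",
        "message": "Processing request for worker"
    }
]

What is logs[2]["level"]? "ERROR"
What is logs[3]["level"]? "DEBUG"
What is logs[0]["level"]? "ERROR"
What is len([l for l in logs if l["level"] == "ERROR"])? 2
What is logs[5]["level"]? "DEBUG"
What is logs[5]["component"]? "worker"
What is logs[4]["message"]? "Database connection lost"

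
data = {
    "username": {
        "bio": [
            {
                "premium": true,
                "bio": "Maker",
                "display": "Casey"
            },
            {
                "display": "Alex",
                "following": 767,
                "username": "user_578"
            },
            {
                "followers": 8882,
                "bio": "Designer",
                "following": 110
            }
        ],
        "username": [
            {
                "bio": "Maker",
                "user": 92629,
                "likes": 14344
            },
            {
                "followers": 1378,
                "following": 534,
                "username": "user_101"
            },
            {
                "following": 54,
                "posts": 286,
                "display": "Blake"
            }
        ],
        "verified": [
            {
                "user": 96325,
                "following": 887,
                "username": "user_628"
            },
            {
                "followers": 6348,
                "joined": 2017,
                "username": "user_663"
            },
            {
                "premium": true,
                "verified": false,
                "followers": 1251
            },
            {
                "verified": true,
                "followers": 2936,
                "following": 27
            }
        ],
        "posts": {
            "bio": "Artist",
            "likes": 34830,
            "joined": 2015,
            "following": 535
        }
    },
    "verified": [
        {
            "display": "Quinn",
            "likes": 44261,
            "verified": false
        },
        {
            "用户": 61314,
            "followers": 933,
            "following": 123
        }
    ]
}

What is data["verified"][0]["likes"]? 44261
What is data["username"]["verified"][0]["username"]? "user_628"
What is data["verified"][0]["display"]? "Quinn"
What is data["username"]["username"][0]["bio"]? "Maker"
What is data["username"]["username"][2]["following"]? 54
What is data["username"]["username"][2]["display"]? "Blake"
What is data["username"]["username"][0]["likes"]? 14344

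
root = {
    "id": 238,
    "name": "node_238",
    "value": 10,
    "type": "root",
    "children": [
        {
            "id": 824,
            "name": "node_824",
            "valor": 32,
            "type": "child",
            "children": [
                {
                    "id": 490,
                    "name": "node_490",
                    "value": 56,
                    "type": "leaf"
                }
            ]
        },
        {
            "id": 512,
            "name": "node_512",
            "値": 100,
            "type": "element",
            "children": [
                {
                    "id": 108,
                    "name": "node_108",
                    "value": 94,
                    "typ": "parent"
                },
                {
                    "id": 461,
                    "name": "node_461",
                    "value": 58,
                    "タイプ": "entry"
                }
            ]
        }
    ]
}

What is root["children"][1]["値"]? 100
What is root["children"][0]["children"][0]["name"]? "node_490"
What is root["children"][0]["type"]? "child"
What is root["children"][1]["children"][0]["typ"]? "parent"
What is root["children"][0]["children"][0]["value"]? 56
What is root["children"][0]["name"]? "node_824"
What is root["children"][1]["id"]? 512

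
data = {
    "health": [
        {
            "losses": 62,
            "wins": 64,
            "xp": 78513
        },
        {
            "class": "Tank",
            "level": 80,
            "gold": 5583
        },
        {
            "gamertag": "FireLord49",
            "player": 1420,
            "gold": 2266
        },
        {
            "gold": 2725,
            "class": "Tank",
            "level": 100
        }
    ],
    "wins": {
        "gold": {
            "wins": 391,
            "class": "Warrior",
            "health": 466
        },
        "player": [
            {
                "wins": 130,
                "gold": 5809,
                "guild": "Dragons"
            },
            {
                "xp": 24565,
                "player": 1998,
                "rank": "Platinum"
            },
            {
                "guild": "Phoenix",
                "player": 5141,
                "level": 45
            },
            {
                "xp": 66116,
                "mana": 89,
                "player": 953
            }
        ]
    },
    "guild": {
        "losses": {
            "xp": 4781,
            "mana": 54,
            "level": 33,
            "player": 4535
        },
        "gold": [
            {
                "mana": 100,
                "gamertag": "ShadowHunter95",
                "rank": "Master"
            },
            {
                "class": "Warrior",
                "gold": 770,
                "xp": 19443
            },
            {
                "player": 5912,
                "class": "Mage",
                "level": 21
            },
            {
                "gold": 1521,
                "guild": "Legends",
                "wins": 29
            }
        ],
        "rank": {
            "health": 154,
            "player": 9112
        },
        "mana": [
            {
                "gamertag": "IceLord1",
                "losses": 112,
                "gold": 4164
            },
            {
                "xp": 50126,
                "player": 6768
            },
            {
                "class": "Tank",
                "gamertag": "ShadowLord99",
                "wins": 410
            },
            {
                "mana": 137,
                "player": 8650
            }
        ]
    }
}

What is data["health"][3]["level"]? 100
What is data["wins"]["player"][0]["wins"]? 130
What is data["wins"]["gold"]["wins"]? 391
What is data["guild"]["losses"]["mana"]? 54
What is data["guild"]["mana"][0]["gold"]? 4164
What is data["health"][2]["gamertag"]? "FireLord49"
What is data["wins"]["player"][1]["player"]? 1998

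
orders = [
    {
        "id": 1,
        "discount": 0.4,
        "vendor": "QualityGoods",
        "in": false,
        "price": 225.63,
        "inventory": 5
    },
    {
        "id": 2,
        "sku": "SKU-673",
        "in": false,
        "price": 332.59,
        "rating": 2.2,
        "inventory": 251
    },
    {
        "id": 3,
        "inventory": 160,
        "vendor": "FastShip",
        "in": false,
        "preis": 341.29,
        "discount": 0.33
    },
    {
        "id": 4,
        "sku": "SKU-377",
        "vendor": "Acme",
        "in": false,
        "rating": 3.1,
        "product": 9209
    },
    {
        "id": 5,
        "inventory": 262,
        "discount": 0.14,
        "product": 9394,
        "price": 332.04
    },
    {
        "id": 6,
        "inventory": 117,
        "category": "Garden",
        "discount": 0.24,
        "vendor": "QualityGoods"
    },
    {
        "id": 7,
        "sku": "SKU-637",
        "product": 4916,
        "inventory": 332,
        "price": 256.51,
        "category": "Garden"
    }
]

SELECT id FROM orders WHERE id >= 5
[5, 6, 7]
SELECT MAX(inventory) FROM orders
332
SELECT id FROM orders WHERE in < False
[]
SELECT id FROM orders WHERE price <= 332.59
[1, 2, 5, 7]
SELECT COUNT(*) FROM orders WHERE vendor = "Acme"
1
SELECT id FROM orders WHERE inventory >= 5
[1, 2, 3, 5, 6, 7]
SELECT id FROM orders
[1, 2, 3, 4, 5, 6, 7]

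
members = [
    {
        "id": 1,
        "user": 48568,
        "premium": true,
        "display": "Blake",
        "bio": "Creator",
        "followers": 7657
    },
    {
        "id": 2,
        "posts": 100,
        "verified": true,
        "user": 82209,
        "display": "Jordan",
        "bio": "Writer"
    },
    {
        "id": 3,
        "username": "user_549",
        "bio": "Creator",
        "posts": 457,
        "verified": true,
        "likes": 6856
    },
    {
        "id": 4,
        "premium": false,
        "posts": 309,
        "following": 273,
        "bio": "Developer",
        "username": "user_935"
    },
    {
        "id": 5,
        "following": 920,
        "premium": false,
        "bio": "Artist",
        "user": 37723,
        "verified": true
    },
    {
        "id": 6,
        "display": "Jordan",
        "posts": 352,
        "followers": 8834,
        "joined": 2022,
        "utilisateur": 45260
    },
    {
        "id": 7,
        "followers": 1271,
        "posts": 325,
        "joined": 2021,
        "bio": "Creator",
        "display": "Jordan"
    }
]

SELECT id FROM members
[1, 2, 3, 4, 5, 6, 7]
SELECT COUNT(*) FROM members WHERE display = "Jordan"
3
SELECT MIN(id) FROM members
1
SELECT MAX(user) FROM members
82209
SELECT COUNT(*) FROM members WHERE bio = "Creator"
3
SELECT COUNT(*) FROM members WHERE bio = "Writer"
1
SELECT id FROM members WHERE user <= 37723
[5]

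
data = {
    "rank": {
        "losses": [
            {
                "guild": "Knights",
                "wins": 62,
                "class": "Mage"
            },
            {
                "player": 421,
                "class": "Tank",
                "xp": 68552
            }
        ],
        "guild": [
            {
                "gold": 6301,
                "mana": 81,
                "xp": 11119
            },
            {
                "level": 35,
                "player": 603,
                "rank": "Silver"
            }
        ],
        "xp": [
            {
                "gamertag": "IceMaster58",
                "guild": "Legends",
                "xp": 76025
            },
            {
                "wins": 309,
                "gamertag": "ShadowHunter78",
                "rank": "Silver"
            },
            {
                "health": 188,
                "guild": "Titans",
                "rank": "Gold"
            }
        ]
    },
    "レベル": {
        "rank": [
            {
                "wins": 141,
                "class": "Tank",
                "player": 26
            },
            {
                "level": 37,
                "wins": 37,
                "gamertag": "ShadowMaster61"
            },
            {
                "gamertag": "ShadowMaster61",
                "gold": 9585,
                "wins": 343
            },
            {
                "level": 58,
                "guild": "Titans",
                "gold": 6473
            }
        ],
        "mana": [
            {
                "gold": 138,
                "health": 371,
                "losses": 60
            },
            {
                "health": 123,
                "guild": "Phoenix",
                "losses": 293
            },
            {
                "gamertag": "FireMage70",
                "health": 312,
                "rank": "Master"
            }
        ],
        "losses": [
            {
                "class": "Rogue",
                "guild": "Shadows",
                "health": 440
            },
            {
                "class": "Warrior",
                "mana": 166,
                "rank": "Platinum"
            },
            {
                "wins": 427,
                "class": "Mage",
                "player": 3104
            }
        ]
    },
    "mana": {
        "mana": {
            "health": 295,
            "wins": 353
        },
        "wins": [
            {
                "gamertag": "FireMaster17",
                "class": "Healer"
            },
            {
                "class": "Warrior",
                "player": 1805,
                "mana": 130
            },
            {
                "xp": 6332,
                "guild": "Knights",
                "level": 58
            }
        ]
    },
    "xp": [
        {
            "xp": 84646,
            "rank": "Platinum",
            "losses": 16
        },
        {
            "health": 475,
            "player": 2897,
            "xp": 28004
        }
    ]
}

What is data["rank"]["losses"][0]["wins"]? 62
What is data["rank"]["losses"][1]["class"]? "Tank"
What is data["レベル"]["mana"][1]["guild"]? "Phoenix"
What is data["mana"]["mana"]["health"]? 295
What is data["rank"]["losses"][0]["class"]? "Mage"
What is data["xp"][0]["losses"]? 16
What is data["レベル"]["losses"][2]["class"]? "Mage"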